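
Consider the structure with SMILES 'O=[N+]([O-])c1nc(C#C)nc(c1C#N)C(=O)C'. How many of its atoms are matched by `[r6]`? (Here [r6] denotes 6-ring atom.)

Check the 16 heavy atoms by environment: 2× n (aromatic, in 6-ring) → match; 4× c (aromatic, in 6-ring) → match; 5× C (acyclic) → no; 2× O (acyclic) → no; 1× N (acyclic) → no; 1× N (charge +1, acyclic) → no; 1× O (charge -1, acyclic) → no.
Summing the matching environments: 2 + 4 = 6 matching atoms.

6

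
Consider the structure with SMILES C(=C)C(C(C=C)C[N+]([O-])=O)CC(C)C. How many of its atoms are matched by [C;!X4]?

Check the 14 heavy atoms by environment: 7× C (X4) → no; 4× C (X3) → match; 1× N (charge +1, X3) → no; 1× O (charge -1, X1) → no; 1× O (X1) → no.
That gives 4 matching atoms.

4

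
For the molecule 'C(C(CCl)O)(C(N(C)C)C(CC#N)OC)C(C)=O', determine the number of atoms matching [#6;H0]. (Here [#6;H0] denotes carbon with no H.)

2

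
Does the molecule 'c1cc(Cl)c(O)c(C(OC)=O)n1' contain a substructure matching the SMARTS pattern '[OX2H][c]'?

The pattern [OX2H][c] describes a hydroxyl oxygen attached to an aromatic carbon — a phenol.
The molecule carries a hydroxyl group (-OH), whose atoms satisfy every constraint of the query, so the pattern matches.

Yes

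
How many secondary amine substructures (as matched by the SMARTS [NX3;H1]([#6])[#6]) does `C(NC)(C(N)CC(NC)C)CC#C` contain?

2

[NX3;H1]([#6])[#6] is the SMARTS for a secondary amine: a trivalent nitrogen with one H, bonded to two carbons.
The molecule carries 2 separate instances of an N-methylamino group (-NHCH3) meeting every constraint; each maps to a distinct set of atoms, giving 2 matches.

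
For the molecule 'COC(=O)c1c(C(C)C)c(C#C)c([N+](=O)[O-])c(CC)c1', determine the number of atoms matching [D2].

4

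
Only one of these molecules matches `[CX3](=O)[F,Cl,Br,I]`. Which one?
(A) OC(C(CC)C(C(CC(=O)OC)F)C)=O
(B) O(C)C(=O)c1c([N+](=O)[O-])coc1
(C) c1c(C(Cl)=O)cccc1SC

C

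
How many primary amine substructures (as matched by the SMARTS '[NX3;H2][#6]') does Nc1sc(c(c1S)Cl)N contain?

[NX3;H2][#6] is the SMARTS for a primary amine: a trivalent nitrogen with two H attached to carbon.
The molecule carries 2 separate instances of a primary amino group (-NH2) meeting every constraint; each maps to a distinct set of atoms, giving 2 matches.

2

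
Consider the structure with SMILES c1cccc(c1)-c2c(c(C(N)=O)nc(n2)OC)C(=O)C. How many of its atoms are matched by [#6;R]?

Check the 20 heavy atoms by environment: 2× n (aromatic, in 6-ring) → no; 10× c (aromatic, in 6-ring) → match; 4× C (acyclic) → no; 3× O (acyclic) → no; 1× N (acyclic) → no.
That gives 10 matching atoms.

10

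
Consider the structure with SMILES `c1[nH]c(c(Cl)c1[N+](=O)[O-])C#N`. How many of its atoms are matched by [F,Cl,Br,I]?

Check the 11 heavy atoms by environment: 1× n (aromatic) → no; 4× c (aromatic) → no; 1× C → no; 1× N → no; 1× Cl → match; 1× N (charge +1) → no; 1× O (charge -1) → no; 1× O → no.
That gives 1 matching atom.

1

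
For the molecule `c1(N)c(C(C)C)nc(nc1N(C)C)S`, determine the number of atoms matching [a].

6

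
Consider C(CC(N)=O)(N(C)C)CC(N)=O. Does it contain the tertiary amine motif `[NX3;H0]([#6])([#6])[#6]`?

Yes

The pattern [NX3;H0]([#6])([#6])[#6] describes a trivalent nitrogen with no H, bonded to three carbons — a tertiary amine.
The molecule carries a dimethylamino group (-N(CH3)2), whose atoms satisfy every constraint of the query, so the pattern matches.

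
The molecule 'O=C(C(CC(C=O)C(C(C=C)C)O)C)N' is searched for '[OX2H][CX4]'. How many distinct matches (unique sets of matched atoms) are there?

1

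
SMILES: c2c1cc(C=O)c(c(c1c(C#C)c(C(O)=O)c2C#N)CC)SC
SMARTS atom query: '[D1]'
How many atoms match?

7

The query [D1] means: atom with exactly one heavy-atom neighbour (degree 1).
Check the 23 heavy atoms by environment: 8× c (aromatic, D3) → no; 2× c (aromatic, D2) → no; 4× C (D2) → no; 1× N (D1) → match; 1× C (D3) → no; 3× O (D1) → match; 3× C (D1) → match; 1× S (D2) → no.
Summing the matching environments: 1 + 3 + 3 = 7 matching atoms.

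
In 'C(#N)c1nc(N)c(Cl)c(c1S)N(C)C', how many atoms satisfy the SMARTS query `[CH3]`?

2

The query [CH3] means: aliphatic carbon with exactly three hydrogens.
Check the 14 heavy atoms by environment: 1× n (aromatic, H0) → no; 5× c (aromatic, H0) → no; 1× C (H0) → no; 2× N (H0) → no; 1× N (H2) → no; 1× Cl (H0) → no; 1× S (H1) → no; 2× C (H3) → match.
That gives 2 matching atoms.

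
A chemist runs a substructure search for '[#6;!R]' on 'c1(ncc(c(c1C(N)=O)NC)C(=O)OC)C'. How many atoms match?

5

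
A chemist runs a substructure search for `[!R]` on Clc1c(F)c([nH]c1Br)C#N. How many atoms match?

Check the 10 heavy atoms by environment: 1× n (aromatic, in 5-ring) → no; 4× c (aromatic, in 5-ring) → no; 1× Br (acyclic) → match; 1× C (acyclic) → match; 1× N (acyclic) → match; 1× Cl (acyclic) → match; 1× F (acyclic) → match.
Summing the matching environments: 1 + 1 + 1 + 1 + 1 = 5 matching atoms.

5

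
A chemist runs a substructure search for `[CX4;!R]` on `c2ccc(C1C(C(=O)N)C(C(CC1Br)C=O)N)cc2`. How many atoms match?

0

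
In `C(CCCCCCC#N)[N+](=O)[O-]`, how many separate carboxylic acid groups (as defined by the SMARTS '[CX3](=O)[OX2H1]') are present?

0

[CX3](=O)[OX2H1] is the SMARTS for a carboxylic acid: an sp2 carbon double-bonded to O and single-bonded to an -OH oxygen.
No fragment in the molecule satisfies every constraint, giving 0 matches.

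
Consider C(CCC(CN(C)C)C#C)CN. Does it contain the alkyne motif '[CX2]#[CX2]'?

The pattern [CX2]#[CX2] describes a carbon-carbon triple bond — an alkyne.
The molecule carries an ethynyl group (-C#CH), whose atoms satisfy every constraint of the query, so the pattern matches.

Yes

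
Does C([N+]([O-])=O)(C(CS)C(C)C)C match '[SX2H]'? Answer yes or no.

The pattern [SX2H] describes an aliphatic sulfur with two connections, one being H — a thiol.
The molecule carries a thiol (-SH), whose atoms satisfy every constraint of the query, so the pattern matches.

Yes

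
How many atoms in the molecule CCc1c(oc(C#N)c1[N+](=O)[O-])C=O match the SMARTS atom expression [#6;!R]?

4

The query [#6;!R] means: carbon not in any ring.
Check the 14 heavy atoms by environment: 1× o (aromatic, in 5-ring) → no; 4× c (aromatic, in 5-ring) → no; 1× N (charge +1, acyclic) → no; 1× O (charge -1, acyclic) → no; 2× O (acyclic) → no; 4× C (acyclic) → match; 1× N (acyclic) → no.
That gives 4 matching atoms.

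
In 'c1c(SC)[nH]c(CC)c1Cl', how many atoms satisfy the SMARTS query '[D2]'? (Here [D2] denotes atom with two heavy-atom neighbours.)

The query [D2] means: atom with exactly two heavy-atom neighbours.
Check the 10 heavy atoms by environment: 1× n (aromatic, D2) → match; 3× c (aromatic, D3) → no; 1× c (aromatic, D2) → match; 1× S (D2) → match; 2× C (D1) → no; 1× C (D2) → match; 1× Cl (D1) → no.
Summing the matching environments: 1 + 1 + 1 + 1 = 4 matching atoms.

4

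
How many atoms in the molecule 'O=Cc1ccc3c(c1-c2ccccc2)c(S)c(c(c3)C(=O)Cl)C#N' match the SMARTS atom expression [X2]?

The query [X2] means: any atom with exactly two total connections (bonds + H).
Check the 24 heavy atoms by environment: 16× c (aromatic, X3) → no; 2× C (X3) → no; 2× O (X1) → no; 1× Cl (X1) → no; 1× C (X2) → match; 1× N (X1) → no; 1× S (X2) → match.
Summing the matching environments: 1 + 1 = 2 matching atoms.

2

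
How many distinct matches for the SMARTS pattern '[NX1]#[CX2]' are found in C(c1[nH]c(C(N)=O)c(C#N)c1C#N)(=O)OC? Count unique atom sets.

2

[NX1]#[CX2] is the SMARTS for a nitrile: a nitrogen triple-bonded to a two-connected carbon.
The molecule carries 2 separate instances of a nitrile (-C#N) meeting every constraint; each maps to a distinct set of atoms, giving 2 matches.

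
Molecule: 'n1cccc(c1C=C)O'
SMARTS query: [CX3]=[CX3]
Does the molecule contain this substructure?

The pattern [CX3]=[CX3] describes a non-aromatic C=C double bond between two sp2 carbons — an alkene.
The molecule carries a vinyl group (-CH=CH2), whose atoms satisfy every constraint of the query, so the pattern matches.

Yes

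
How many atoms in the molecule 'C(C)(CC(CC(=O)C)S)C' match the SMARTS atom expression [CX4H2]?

2

Check the 10 heavy atoms by environment: 2× C (H2, X4) → match; 2× C (H1, X4) → no; 1× C (H0, X3) → no; 1× O (H0, X1) → no; 3× C (H3, X4) → no; 1× S (H1, X2) → no.
That gives 2 matching atoms.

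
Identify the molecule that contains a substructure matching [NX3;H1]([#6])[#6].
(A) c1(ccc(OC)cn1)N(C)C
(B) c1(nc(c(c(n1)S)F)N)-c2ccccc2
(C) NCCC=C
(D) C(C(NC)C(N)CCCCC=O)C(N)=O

D

[NX3;H1]([#6])[#6] describes a trivalent nitrogen with one H, bonded to two carbons (a secondary amine).
(A) has a dimethylamino group (-N(CH3)2) but the nitrogen has H0, not H1.
(B) has a primary amino group (-NH2) but the nitrogen has H2 and only one carbon neighbour.
(C) has a primary amino group (-NH2) but the nitrogen has H2 and only one carbon neighbour.
(D) contains an N-methylamino group (-NHCH3), which satisfies every atom and bond constraint.
So the answer is (D).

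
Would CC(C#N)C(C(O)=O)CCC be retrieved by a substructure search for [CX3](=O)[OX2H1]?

Yes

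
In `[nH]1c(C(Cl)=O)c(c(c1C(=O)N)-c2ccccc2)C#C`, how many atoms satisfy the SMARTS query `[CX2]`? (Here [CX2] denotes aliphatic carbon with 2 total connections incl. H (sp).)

2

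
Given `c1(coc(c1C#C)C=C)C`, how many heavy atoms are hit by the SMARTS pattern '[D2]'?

4

Check the 10 heavy atoms by environment: 1× o (aromatic, D2) → match; 3× c (aromatic, D3) → no; 1× c (aromatic, D2) → match; 2× C (D2) → match; 3× C (D1) → no.
Summing the matching environments: 1 + 1 + 2 = 4 matching atoms.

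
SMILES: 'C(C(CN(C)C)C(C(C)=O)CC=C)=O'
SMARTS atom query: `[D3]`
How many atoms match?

4

Check the 14 heavy atoms by environment: 4× C (D2) → no; 3× C (D3) → match; 4× C (D1) → no; 2× O (D1) → no; 1× N (D3) → match.
Summing the matching environments: 3 + 1 = 4 matching atoms.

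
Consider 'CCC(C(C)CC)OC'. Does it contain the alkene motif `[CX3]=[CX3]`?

The pattern [CX3]=[CX3] describes a non-aromatic C=C double bond between two sp2 carbons — an alkene.
The closest candidate here is an ethyl group (-CH2CH3), but its C-C bond is a single bond between CX4 carbons, not CX3=CX3. No other fragment satisfies the full query, so there is no match.

No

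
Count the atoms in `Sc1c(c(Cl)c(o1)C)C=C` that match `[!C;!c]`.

The query [!C;!c] means: neither aliphatic nor aromatic carbon — same as [!#6].
Check the 10 heavy atoms by environment: 1× o (aromatic) → match; 4× c (aromatic) → no; 3× C → no; 1× S → match; 1× Cl → match.
Summing the matching environments: 1 + 1 + 1 = 3 matching atoms.

3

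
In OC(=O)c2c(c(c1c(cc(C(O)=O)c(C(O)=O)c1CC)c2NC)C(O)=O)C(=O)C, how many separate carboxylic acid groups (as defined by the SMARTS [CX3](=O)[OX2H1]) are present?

4

[CX3](=O)[OX2H1] is the SMARTS for a carboxylic acid: an sp2 carbon double-bonded to O and single-bonded to an -OH oxygen.
The molecule carries 4 separate instances of a carboxylic acid group (-C(=O)OH) meeting every constraint; each maps to a distinct set of atoms, giving 4 matches.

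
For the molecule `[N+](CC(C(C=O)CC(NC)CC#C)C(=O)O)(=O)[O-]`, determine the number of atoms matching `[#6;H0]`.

Check the 18 heavy atoms by environment: 3× C (H2) → no; 5× C (H1) → no; 2× C (H0) → match; 3× O (H0) → no; 1× O (H1) → no; 1× N (H1) → no; 1× C (H3) → no; 1× N (charge +1, H0) → no; 1× O (charge -1, H0) → no.
That gives 2 matching atoms.

2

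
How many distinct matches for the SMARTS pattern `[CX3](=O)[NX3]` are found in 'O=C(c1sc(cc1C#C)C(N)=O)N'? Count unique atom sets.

[CX3](=O)[NX3] is the SMARTS for an amide: a carbonyl carbon bonded to a trivalent nitrogen.
The molecule carries 2 separate instances of a primary amide (-C(=O)NH2) meeting every constraint; each maps to a distinct set of atoms, giving 2 matches.

2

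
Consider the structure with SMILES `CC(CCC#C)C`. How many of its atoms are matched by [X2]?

2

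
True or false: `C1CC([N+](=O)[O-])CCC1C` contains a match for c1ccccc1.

False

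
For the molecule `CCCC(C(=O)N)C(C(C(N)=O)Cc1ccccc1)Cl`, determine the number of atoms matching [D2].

8

The query [D2] means: atom with exactly two heavy-atom neighbours.
Check the 20 heavy atoms by environment: 1× C (D1) → no; 3× C (D2) → match; 5× C (D3) → no; 1× Cl (D1) → no; 2× O (D1) → no; 2× N (D1) → no; 1× c (aromatic, D3) → no; 5× c (aromatic, D2) → match.
Summing the matching environments: 3 + 5 = 8 matching atoms.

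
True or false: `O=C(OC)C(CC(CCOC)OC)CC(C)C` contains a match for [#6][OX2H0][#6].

True

The pattern [#6][OX2H0][#6] describes an aliphatic oxygen bridging two carbons with no H on the oxygen — an ether.
The molecule carries a methoxy ether (-OCH3), whose atoms satisfy every constraint of the query, so the pattern matches.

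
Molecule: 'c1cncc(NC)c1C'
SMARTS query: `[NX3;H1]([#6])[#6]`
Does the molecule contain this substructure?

Yes

The pattern [NX3;H1]([#6])[#6] describes a trivalent nitrogen with one H, bonded to two carbons — a secondary amine.
The molecule carries an N-methylamino group (-NHCH3), whose atoms satisfy every constraint of the query, so the pattern matches.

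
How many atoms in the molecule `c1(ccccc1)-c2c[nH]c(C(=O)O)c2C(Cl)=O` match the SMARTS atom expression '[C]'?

The query [C] means: uppercase C matches aliphatic (non-aromatic) carbon only.
Check the 17 heavy atoms by environment: 1× n (aromatic) → no; 10× c (aromatic) → no; 2× C → match; 3× O → no; 1× Cl → no.
That gives 2 matching atoms.

2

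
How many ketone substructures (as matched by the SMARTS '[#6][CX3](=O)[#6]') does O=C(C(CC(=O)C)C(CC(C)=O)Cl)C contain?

3

[#6][CX3](=O)[#6] is the SMARTS for a ketone: a carbonyl carbon (no H) flanked by two carbons.
The molecule carries 3 separate instances of an acetyl/ketone group (-C(=O)CH3) meeting every constraint; each maps to a distinct set of atoms, giving 3 matches.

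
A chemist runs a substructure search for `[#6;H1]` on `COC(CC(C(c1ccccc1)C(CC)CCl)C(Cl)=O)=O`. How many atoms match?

The query [#6;H1] means: any carbon bearing exactly one hydrogen.
Check the 21 heavy atoms by environment: 3× C (H2) → no; 3× C (H1) → match; 2× C (H0) → no; 3× O (H0) → no; 2× Cl (H0) → no; 2× C (H3) → no; 1× c (aromatic, H0) → no; 5× c (aromatic, H1) → match.
Summing the matching environments: 3 + 5 = 8 matching atoms.

8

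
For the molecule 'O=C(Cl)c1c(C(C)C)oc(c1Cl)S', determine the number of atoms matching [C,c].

8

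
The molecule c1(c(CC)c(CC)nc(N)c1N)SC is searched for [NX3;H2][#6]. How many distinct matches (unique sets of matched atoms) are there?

2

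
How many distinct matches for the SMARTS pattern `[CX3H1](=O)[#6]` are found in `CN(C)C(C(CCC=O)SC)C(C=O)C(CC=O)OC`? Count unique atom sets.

3

[CX3H1](=O)[#6] is the SMARTS for an aldehyde: an sp2 carbon with one H, double-bonded to O and single-bonded to carbon.
The molecule carries 3 separate instances of an aldehyde (-CHO) meeting every constraint; each maps to a distinct set of atoms, giving 3 matches.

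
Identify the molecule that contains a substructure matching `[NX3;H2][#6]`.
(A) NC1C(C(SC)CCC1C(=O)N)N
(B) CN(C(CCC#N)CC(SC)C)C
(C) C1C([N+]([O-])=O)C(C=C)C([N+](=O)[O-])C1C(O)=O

[NX3;H2][#6] describes a trivalent nitrogen with two H attached to carbon (a primary amine).
(A) contains a primary amino group (-NH2), which satisfies every atom and bond constraint.
(B) has a nitrile (-C#N) but the nitrogen is NX1 (triple-bonded), not NX3 with two H.
(C) has a nitro group (-[N+](=O)[O-]) but the nitrogen is [N+] with no H, not NX3H2.
So the answer is (A).

A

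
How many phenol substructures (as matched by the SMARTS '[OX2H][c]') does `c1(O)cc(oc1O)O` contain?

[OX2H][c] is the SMARTS for a phenol: a hydroxyl oxygen attached to an aromatic carbon.
The molecule carries 3 separate instances of a hydroxyl group (-OH) meeting every constraint; each maps to a distinct set of atoms, giving 3 matches.

3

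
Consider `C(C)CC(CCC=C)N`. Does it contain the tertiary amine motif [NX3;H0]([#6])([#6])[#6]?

The pattern [NX3;H0]([#6])([#6])[#6] describes a trivalent nitrogen with no H, bonded to three carbons — a tertiary amine.
The closest candidate here is a primary amino group (-NH2), but the nitrogen has H2, not H0 with three carbons. No other fragment satisfies the full query, so there is no match.

No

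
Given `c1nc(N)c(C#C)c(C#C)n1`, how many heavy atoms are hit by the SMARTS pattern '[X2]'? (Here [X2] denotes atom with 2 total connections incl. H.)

Check the 11 heavy atoms by environment: 2× n (aromatic, X2) → match; 4× c (aromatic, X3) → no; 1× N (X3) → no; 4× C (X2) → match.
Summing the matching environments: 2 + 4 = 6 matching atoms.

6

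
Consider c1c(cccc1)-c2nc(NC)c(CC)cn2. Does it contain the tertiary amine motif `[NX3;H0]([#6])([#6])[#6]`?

The pattern [NX3;H0]([#6])([#6])[#6] describes a trivalent nitrogen with no H, bonded to three carbons — a tertiary amine.
The closest candidate here is an N-methylamino group (-NHCH3), but the nitrogen still has one H (H1), not H0. No other fragment satisfies the full query, so there is no match.

No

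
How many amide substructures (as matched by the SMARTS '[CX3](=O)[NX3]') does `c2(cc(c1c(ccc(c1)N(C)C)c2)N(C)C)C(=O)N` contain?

1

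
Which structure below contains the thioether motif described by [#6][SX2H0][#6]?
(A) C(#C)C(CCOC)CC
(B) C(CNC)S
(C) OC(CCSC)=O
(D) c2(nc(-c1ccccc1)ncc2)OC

[#6][SX2H0][#6] describes an aliphatic sulfur bridging two carbons with no H on the sulfur (a thioether).
(A) has a methoxy ether (-OCH3) but the bridging atom is O, not S.
(B) has a thiol (-SH) but the sulfur has H1, not H0 bridging two carbons.
(C) contains a methylthio ether (-SCH3), which satisfies every atom and bond constraint.
(D) has a methoxy ether (-OCH3) but the bridging atom is O, not S.
So the answer is (C).

C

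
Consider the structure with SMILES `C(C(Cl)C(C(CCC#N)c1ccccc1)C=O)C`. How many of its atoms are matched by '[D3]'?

Check the 18 heavy atoms by environment: 1× C (D1) → no; 5× C (D2) → no; 3× C (D3) → match; 1× Cl (D1) → no; 1× N (D1) → no; 1× c (aromatic, D3) → match; 5× c (aromatic, D2) → no; 1× O (D1) → no.
Summing the matching environments: 3 + 1 = 4 matching atoms.

4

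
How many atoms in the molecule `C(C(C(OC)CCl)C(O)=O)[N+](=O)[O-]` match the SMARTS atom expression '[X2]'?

The query [X2] means: any atom with exactly two total connections (bonds + H).
Check the 13 heavy atoms by environment: 5× C (X4) → no; 2× O (X2) → match; 1× N (charge +1, X3) → no; 1× O (charge -1, X1) → no; 2× O (X1) → no; 1× Cl (X1) → no; 1× C (X3) → no.
That gives 2 matching atoms.

2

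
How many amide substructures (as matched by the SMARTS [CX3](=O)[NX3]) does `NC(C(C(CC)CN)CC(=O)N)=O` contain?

[CX3](=O)[NX3] is the SMARTS for an amide: a carbonyl carbon bonded to a trivalent nitrogen.
The molecule carries 2 separate instances of a primary amide (-C(=O)NH2) meeting every constraint; each maps to a distinct set of atoms, giving 2 matches.

2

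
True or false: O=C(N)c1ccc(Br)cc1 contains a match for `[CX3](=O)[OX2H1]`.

False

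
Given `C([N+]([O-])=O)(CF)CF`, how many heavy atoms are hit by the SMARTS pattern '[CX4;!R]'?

3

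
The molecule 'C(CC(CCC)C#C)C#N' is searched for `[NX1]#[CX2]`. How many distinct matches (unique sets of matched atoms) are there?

1

[NX1]#[CX2] is the SMARTS for a nitrile: a nitrogen triple-bonded to a two-connected carbon.
Exactly one fragment in the molecule meets all constraints, giving 1 match.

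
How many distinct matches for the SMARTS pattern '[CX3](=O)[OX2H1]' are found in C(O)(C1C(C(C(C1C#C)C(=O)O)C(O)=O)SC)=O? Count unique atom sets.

3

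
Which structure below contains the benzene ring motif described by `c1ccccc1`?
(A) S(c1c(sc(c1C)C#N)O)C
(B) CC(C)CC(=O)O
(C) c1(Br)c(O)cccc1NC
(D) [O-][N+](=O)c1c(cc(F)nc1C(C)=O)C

c1ccccc1 describes six aromatic carbons in a ring (a benzene ring).
(A) has a methyl group (-CH3) but no six-membered all-carbon aromatic ring is present.
(B) has a methyl group (-CH3) but no six-membered all-carbon aromatic ring is present.
(C) contains the required atom environment, so the pattern matches.
(D) has a methyl group (-CH3) but no six-membered all-carbon aromatic ring is present.
So the answer is (C).

C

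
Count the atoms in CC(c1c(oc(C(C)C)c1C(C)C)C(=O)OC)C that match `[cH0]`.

4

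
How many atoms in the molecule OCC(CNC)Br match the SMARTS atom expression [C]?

4

The query [C] means: uppercase C matches aliphatic (non-aromatic) carbon only.
Check the 7 heavy atoms by environment: 4× C → match; 1× O → no; 1× N → no; 1× Br → no.
That gives 4 matching atoms.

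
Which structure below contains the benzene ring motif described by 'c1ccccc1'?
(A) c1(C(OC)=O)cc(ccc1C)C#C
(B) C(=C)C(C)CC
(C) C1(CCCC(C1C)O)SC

c1ccccc1 describes six aromatic carbons in a ring (a benzene ring).
(A) contains the required atom environment, so the pattern matches.
(B) has a methyl group (-CH3) but no six-membered all-carbon aromatic ring is present.
(C) has a methyl group (-CH3) but no six-membered all-carbon aromatic ring is present.
So the answer is (A).

A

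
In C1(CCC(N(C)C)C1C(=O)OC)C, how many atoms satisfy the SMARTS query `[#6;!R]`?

5

Check the 13 heavy atoms by environment: 5× C (in 5-ring) → no; 5× C (acyclic) → match; 1× N (acyclic) → no; 2× O (acyclic) → no.
That gives 5 matching atoms.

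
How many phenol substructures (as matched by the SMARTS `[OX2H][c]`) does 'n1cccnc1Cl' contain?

0

[OX2H][c] is the SMARTS for a phenol: a hydroxyl oxygen attached to an aromatic carbon.
No fragment in the molecule satisfies every constraint, giving 0 matches.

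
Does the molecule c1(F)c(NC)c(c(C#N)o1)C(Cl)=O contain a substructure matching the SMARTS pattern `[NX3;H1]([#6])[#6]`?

Yes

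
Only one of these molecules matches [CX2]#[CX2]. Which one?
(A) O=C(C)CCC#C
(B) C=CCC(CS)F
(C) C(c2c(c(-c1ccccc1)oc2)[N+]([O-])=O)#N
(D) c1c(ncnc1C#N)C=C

A

[CX2]#[CX2] describes a carbon-carbon triple bond (an alkyne).
(A) contains an ethynyl group (-C#CH), which satisfies every atom and bond constraint.
(B) has a vinyl group (-CH=CH2) but the C=C is a double bond; both carbons are CX3, not CX2.
(C) has a nitrile (-C#N) but the triple bond is C#N, not C#C.
(D) has a nitrile (-C#N) but the triple bond is C#N, not C#C.
So the answer is (A).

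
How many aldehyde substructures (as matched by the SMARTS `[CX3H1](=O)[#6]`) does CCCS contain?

0

[CX3H1](=O)[#6] is the SMARTS for an aldehyde: an sp2 carbon with one H, double-bonded to O and single-bonded to carbon.
No fragment in the molecule satisfies every constraint, giving 0 matches.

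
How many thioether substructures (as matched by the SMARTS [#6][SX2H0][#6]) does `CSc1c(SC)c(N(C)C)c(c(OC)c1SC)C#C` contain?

[#6][SX2H0][#6] is the SMARTS for a thioether: an aliphatic sulfur bridging two carbons with no H on the sulfur.
The molecule carries 3 separate instances of a methylthio ether (-SCH3) meeting every constraint; each maps to a distinct set of atoms, giving 3 matches.

3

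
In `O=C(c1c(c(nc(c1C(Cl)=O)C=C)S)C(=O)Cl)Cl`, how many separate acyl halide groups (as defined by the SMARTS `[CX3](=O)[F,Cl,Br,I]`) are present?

[CX3](=O)[F,Cl,Br,I] is the SMARTS for an acyl halide: a carbonyl carbon bonded to a halogen.
The molecule carries 3 separate instances of an acyl chloride (-C(=O)Cl) meeting every constraint; each maps to a distinct set of atoms, giving 3 matches.

3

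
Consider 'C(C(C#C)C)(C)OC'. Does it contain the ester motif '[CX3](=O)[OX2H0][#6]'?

No

The pattern [CX3](=O)[OX2H0][#6] describes a carbonyl carbon bonded to an oxygen that is itself bonded to carbon (no H on that O) — an ester.
The closest candidate here is a methoxy ether (-OCH3), but the ether oxygen is not adjacent to a C=O carbon. No other fragment satisfies the full query, so there is no match.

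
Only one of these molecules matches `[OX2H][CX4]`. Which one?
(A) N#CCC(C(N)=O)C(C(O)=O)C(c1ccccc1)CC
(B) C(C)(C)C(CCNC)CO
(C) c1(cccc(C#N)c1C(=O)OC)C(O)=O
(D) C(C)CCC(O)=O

B

[OX2H][CX4] describes a hydroxyl oxygen bound to an sp3 (X4) carbon (an aliphatic alcohol).
(A) has a carboxylic acid group (-C(=O)OH) but the -OH is on a CX3 carbonyl carbon, not a CX4 carbon.
(B) contains a hydroxyl group (-OH), which satisfies every atom and bond constraint.
(C) has a carboxylic acid group (-C(=O)OH) but the -OH is on a CX3 carbonyl carbon, not a CX4 carbon.
(D) has a carboxylic acid group (-C(=O)OH) but the -OH is on a CX3 carbonyl carbon, not a CX4 carbon.
So the answer is (B).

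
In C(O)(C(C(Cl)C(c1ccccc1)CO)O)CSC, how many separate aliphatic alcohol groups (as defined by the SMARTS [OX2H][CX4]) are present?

3

[OX2H][CX4] is the SMARTS for an aliphatic alcohol: a hydroxyl oxygen bound to an sp3 (X4) carbon.
The molecule carries 3 separate instances of a hydroxyl group (-OH) meeting every constraint; each maps to a distinct set of atoms, giving 3 matches.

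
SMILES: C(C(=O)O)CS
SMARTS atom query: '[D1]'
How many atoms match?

The query [D1] means: atom with exactly one heavy-atom neighbour (degree 1).
Check the 6 heavy atoms by environment: 2× C (D2) → no; 1× C (D3) → no; 2× O (D1) → match; 1× S (D1) → match.
Summing the matching environments: 2 + 1 = 3 matching atoms.

3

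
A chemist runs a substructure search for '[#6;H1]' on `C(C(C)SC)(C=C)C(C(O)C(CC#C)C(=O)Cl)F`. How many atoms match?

7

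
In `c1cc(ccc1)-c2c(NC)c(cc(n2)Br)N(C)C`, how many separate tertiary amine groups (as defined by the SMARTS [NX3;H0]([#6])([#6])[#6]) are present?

1

[NX3;H0]([#6])([#6])[#6] is the SMARTS for a tertiary amine: a trivalent nitrogen with no H, bonded to three carbons.
Exactly one fragment in the molecule meets all constraints, giving 1 match.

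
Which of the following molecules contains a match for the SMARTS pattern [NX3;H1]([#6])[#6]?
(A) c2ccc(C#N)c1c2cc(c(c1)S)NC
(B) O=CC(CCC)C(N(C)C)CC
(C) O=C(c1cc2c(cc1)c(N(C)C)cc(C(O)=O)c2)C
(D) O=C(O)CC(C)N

A

[NX3;H1]([#6])[#6] describes a trivalent nitrogen with one H, bonded to two carbons (a secondary amine).
(A) contains an N-methylamino group (-NHCH3), which satisfies every atom and bond constraint.
(B) has a dimethylamino group (-N(CH3)2) but the nitrogen has H0, not H1.
(C) has a dimethylamino group (-N(CH3)2) but the nitrogen has H0, not H1.
(D) has a primary amino group (-NH2) but the nitrogen has H2 and only one carbon neighbour.
So the answer is (A).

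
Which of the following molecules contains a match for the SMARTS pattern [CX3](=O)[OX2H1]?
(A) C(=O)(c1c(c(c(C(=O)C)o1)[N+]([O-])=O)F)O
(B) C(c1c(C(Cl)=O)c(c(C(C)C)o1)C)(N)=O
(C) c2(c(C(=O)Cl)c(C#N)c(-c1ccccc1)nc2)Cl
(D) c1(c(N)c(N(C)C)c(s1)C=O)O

[CX3](=O)[OX2H1] describes an sp2 carbon double-bonded to O and single-bonded to an -OH oxygen (a carboxylic acid).
(A) contains a carboxylic acid group (-C(=O)OH), which satisfies every atom and bond constraint.
(B) has an acyl chloride (-C(=O)Cl) but the carbonyl is bonded to Cl, not to an -OH oxygen.
(C) has an acyl chloride (-C(=O)Cl) but the carbonyl is bonded to Cl, not to an -OH oxygen.
(D) has an aldehyde (-CHO) but there is no singly-bonded oxygen on the carbonyl carbon.
So the answer is (A).

A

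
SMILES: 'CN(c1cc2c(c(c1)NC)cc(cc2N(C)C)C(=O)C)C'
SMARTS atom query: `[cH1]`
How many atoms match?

The query [cH1] means: aromatic carbon bearing exactly one hydrogen.
Check the 21 heavy atoms by environment: 6× c (aromatic, H0) → no; 4× c (aromatic, H1) → match; 1× N (H1) → no; 6× C (H3) → no; 1× C (H0) → no; 1× O (H0) → no; 2× N (H0) → no.
That gives 4 matching atoms.

4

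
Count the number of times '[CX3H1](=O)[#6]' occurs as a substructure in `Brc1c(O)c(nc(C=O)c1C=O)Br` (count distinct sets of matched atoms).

2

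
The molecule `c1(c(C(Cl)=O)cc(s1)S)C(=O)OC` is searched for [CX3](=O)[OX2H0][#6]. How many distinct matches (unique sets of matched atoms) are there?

1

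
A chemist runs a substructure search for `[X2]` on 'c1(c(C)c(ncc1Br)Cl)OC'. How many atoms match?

2

The query [X2] means: any atom with exactly two total connections (bonds + H).
Check the 11 heavy atoms by environment: 1× n (aromatic, X2) → match; 5× c (aromatic, X3) → no; 2× C (X4) → no; 1× Cl (X1) → no; 1× O (X2) → match; 1× Br (X1) → no.
Summing the matching environments: 1 + 1 = 2 matching atoms.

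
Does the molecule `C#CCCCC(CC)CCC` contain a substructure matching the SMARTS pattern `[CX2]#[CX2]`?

Yes

The pattern [CX2]#[CX2] describes a carbon-carbon triple bond — an alkyne.
The molecule carries an ethynyl group (-C#CH), whose atoms satisfy every constraint of the query, so the pattern matches.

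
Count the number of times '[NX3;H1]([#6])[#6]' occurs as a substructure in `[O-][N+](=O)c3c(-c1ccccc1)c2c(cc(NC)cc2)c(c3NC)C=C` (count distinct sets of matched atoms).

[NX3;H1]([#6])[#6] is the SMARTS for a secondary amine: a trivalent nitrogen with one H, bonded to two carbons.
The molecule carries 2 separate instances of an N-methylamino group (-NHCH3) meeting every constraint; each maps to a distinct set of atoms, giving 2 matches.

2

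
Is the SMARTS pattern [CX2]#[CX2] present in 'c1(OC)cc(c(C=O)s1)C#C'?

Yes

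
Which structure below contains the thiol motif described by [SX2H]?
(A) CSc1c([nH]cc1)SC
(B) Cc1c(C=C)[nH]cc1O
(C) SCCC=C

C

[SX2H] describes an aliphatic sulfur with two connections, one being H (a thiol).
(A) has a methylthio ether (-SCH3) but the sulfur has H0 (bonded to two carbons), not H1.
(B) has a hydroxyl group (-OH) but it is an -OH, not an -SH.
(C) contains a thiol (-SH), which satisfies every atom and bond constraint.
So the answer is (C).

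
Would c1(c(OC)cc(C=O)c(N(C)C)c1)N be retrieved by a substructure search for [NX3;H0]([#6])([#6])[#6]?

Yes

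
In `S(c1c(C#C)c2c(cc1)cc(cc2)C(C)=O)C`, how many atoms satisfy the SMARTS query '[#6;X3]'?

The query [#6;X3] means: any carbon (aromatic or not) with three total connections.
Check the 17 heavy atoms by environment: 10× c (aromatic, X3) → match; 1× C (X3) → match; 1× O (X1) → no; 2× C (X4) → no; 2× C (X2) → no; 1× S (X2) → no.
Summing the matching environments: 10 + 1 = 11 matching atoms.

11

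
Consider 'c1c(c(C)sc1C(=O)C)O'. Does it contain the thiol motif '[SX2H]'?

The pattern [SX2H] describes an aliphatic sulfur with two connections, one being H — a thiol.
The closest candidate here is a hydroxyl group (-OH), but it is an -OH, not an -SH. No other fragment satisfies the full query, so there is no match.

No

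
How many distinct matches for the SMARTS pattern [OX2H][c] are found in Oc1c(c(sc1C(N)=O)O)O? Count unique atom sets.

3

[OX2H][c] is the SMARTS for a phenol: a hydroxyl oxygen attached to an aromatic carbon.
The molecule carries 3 separate instances of a hydroxyl group (-OH) meeting every constraint; each maps to a distinct set of atoms, giving 3 matches.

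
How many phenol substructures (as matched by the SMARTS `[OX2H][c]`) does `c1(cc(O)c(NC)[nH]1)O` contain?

2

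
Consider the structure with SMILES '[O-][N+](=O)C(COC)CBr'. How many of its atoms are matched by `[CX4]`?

4

The query [CX4] means: C with X4: aliphatic carbon with exactly 4 total connections (bonds + H).
Check the 9 heavy atoms by environment: 4× C (X4) → match; 1× O (X2) → no; 1× N (charge +1, X3) → no; 1× O (charge -1, X1) → no; 1× O (X1) → no; 1× Br (X1) → no.
That gives 4 matching atoms.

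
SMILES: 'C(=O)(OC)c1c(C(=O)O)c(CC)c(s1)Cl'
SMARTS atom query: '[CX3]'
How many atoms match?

2

The query [CX3] means: C with X3: aliphatic carbon with exactly 3 total connections.
Check the 15 heavy atoms by environment: 1× s (aromatic, X2) → no; 4× c (aromatic, X3) → no; 2× C (X3) → match; 2× O (X1) → no; 2× O (X2) → no; 3× C (X4) → no; 1× Cl (X1) → no.
That gives 2 matching atoms.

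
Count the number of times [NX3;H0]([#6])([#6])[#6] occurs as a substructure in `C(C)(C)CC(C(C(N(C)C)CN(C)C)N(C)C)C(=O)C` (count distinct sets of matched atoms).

3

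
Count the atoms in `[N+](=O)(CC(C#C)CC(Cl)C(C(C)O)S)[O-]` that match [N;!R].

1

The query [N;!R] means: aliphatic nitrogen not in a ring.
Check the 15 heavy atoms by environment: 9× C (acyclic) → no; 1× Cl (acyclic) → no; 2× O (acyclic) → no; 1× N (charge +1, acyclic) → match; 1× O (charge -1, acyclic) → no; 1× S (acyclic) → no.
That gives 1 matching atom.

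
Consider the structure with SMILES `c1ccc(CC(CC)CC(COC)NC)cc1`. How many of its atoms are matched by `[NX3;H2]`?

The query [NX3;H2] means: aliphatic N with 3 total connections, two of them H — an -NH2 nitrogen (amine or amide).
Check the 17 heavy atoms by environment: 4× C (H2, X4) → no; 2× C (H1, X4) → no; 1× O (H0, X2) → no; 3× C (H3, X4) → no; 1× N (H1, X3) → no; 1× c (aromatic, H0, X3) → no; 5× c (aromatic, H1, X3) → no.
No environment satisfies the query, so 0 matching atoms.

0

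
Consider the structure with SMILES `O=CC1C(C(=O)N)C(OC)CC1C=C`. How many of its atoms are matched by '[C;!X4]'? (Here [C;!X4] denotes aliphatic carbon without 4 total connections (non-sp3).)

4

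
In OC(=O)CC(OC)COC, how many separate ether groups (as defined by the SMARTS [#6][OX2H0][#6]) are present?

2

[#6][OX2H0][#6] is the SMARTS for an ether: an aliphatic oxygen bridging two carbons with no H on the oxygen.
The molecule carries 2 separate instances of a methoxy ether (-OCH3) meeting every constraint; each maps to a distinct set of atoms, giving 2 matches.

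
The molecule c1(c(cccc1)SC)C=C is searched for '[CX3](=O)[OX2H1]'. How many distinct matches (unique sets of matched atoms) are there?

0

[CX3](=O)[OX2H1] is the SMARTS for a carboxylic acid: an sp2 carbon double-bonded to O and single-bonded to an -OH oxygen.
No fragment in the molecule satisfies every constraint, giving 0 matches.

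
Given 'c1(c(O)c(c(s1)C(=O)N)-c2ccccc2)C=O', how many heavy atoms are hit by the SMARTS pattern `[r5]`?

5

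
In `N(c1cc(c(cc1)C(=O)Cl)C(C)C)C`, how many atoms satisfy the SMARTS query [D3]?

5

The query [D3] means: atom with exactly three heavy-atom neighbours.
Check the 14 heavy atoms by environment: 3× c (aromatic, D3) → match; 3× c (aromatic, D2) → no; 2× C (D3) → match; 3× C (D1) → no; 1× O (D1) → no; 1× Cl (D1) → no; 1× N (D2) → no.
Summing the matching environments: 3 + 2 = 5 matching atoms.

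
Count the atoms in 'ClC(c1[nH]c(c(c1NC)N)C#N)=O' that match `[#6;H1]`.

The query [#6;H1] means: any carbon bearing exactly one hydrogen.
Check the 13 heavy atoms by environment: 1× n (aromatic, H1) → no; 4× c (aromatic, H0) → no; 2× C (H0) → no; 1× N (H0) → no; 1× N (H1) → no; 1× C (H3) → no; 1× N (H2) → no; 1× O (H0) → no; 1× Cl (H0) → no.
No environment satisfies the query, so 0 matching atoms.

0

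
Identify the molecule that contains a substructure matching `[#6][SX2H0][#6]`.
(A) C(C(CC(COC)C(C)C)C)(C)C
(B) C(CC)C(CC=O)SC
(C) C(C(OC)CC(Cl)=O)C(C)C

B

[#6][SX2H0][#6] describes an aliphatic sulfur bridging two carbons with no H on the sulfur (a thioether).
(A) has a methoxy ether (-OCH3) but the bridging atom is O, not S.
(B) contains a methylthio ether (-SCH3), which satisfies every atom and bond constraint.
(C) has a methoxy ether (-OCH3) but the bridging atom is O, not S.
So the answer is (B).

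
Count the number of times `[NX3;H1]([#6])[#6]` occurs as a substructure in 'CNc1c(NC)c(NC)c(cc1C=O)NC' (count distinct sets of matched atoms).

4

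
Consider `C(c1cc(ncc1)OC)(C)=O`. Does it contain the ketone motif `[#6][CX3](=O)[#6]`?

Yes

The pattern [#6][CX3](=O)[#6] describes a carbonyl carbon (no H) flanked by two carbons — a ketone.
The molecule carries an acetyl/ketone group (-C(=O)CH3), whose atoms satisfy every constraint of the query, so the pattern matches.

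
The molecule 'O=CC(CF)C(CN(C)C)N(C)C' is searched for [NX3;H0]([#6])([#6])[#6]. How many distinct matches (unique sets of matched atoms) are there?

[NX3;H0]([#6])([#6])[#6] is the SMARTS for a tertiary amine: a trivalent nitrogen with no H, bonded to three carbons.
The molecule carries 2 separate instances of a dimethylamino group (-N(CH3)2) meeting every constraint; each maps to a distinct set of atoms, giving 2 matches.

2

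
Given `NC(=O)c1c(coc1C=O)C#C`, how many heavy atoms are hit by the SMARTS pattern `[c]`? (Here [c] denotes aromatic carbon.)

4

The query [c] means: lowercase c matches aromatic carbon only.
Check the 12 heavy atoms by environment: 1× o (aromatic) → no; 4× c (aromatic) → match; 4× C → no; 2× O → no; 1× N → no.
That gives 4 matching atoms.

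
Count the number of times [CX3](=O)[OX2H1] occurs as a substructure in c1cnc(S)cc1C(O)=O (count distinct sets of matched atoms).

[CX3](=O)[OX2H1] is the SMARTS for a carboxylic acid: an sp2 carbon double-bonded to O and single-bonded to an -OH oxygen.
Exactly one fragment in the molecule meets all constraints, giving 1 match.

1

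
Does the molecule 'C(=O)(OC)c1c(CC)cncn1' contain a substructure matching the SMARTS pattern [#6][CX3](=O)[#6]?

No

The pattern [#6][CX3](=O)[#6] describes a carbonyl carbon (no H) flanked by two carbons — a ketone.
The closest candidate here is a methyl-ester group (-C(=O)OCH3), but one neighbour of the carbonyl carbon is O, not C. No other fragment satisfies the full query, so there is no match.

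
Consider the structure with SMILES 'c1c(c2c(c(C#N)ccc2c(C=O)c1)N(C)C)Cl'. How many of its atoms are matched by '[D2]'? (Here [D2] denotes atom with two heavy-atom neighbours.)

The query [D2] means: atom with exactly two heavy-atom neighbours.
Check the 18 heavy atoms by environment: 6× c (aromatic, D3) → no; 4× c (aromatic, D2) → match; 1× N (D3) → no; 2× C (D1) → no; 2× C (D2) → match; 1× O (D1) → no; 1× Cl (D1) → no; 1× N (D1) → no.
Summing the matching environments: 4 + 2 = 6 matching atoms.

6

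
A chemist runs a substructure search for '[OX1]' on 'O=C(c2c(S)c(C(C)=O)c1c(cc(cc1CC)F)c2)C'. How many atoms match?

Check the 20 heavy atoms by environment: 10× c (aromatic, X3) → no; 2× C (X3) → no; 2× O (X1) → match; 4× C (X4) → no; 1× S (X2) → no; 1× F (X1) → no.
That gives 2 matching atoms.

2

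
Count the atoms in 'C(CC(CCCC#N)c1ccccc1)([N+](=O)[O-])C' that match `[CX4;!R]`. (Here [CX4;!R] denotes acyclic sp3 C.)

7

The query [CX4;!R] means: aliphatic carbon with four total connections, not in a ring.
Check the 18 heavy atoms by environment: 7× C (X4, acyclic) → match; 1× C (X2, acyclic) → no; 1× N (X1, acyclic) → no; 1× N (charge +1, X3, acyclic) → no; 1× O (charge -1, X1, acyclic) → no; 1× O (X1, acyclic) → no; 6× c (aromatic, X3, in 6-ring) → no.
That gives 7 matching atoms.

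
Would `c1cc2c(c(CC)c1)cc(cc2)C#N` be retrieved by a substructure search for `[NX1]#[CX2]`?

Yes

The pattern [NX1]#[CX2] describes a nitrogen triple-bonded to a two-connected carbon — a nitrile.
The molecule carries a nitrile (-C#N), whose atoms satisfy every constraint of the query, so the pattern matches.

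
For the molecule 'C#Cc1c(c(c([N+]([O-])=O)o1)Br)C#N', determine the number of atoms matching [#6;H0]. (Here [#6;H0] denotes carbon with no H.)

The query [#6;H0] means: any carbon with no attached hydrogen.
Check the 13 heavy atoms by environment: 1× o (aromatic, H0) → no; 4× c (aromatic, H0) → match; 1× Br (H0) → no; 2× C (H0) → match; 1× C (H1) → no; 1× N (charge +1, H0) → no; 1× O (charge -1, H0) → no; 1× O (H0) → no; 1× N (H0) → no.
Summing the matching environments: 4 + 2 = 6 matching atoms.

6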